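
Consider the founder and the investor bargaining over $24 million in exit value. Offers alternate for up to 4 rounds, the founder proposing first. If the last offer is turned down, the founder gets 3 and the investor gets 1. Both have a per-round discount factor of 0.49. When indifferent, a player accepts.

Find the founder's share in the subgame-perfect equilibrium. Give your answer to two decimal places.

Work backward from the last round.
Round 4 (the investor proposes): the founder gets 3 if talks fail, so the investor offers 3 and keeps 21.
Round 3 (the founder proposes): the investor can get 21 next round, worth 0.49 × 21 = 10.29 now; the founder offers that and keeps 13.71.
Round 2 (the investor proposes): the founder can get 13.71 next round, worth 0.49 × 13.71 = 6.7179 now. The investor offers 6.7179 and keeps 24 − 6.7179 = 17.2821.
Round 1 (the founder proposes): the investor can get 17.2821 next round, worth 0.49 × 17.2821 = 8.468229 now, so the founder offers 8.468229, keeping 15.531771.

15.53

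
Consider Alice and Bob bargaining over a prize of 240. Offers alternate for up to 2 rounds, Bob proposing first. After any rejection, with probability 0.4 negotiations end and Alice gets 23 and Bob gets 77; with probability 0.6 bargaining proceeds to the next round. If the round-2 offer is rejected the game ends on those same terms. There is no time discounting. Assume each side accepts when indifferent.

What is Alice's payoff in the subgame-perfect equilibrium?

107

By backward induction:
Round 2 (Alice proposes): Bob gets 77 if talks fail, so Alice offers 77 and keeps 163.
Round 1 (Bob proposes): rejecting gives Alice an expected 0.6 × 163 + 0.4 × 23 = 107. Bob offers 107 and keeps 240 − 107 = 133.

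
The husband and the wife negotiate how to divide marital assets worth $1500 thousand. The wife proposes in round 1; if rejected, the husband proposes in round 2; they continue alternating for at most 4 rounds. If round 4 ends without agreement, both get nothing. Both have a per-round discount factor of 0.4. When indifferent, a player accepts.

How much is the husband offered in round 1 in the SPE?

Round 4 (the husband proposes): rejection yields 0 for the wife; the husband offers 0 and keeps 1500.
Round 3 (the wife proposes): the husband can get 1500 next round, worth 0.4 × 1500 = 600 now; the wife offers that and keeps 900.
Round 2 (the husband proposes): the wife can get 900 next round, worth 0.4 × 900 = 360 now. The husband offers 360 and keeps 1500 − 360 = 1140.
Round 1 (the wife proposes): the husband can get 1140 next round, worth 0.4 × 1140 = 456 now, so the wife offers 456, keeping 1044.

456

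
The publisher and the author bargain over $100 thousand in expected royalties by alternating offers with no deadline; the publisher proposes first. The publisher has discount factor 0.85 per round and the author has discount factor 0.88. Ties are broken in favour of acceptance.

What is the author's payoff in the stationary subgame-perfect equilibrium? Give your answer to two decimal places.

52.38

When the publisher proposes, the author accepts any offer worth at least 0.88 times what the author would get by proposing next round; and vice versa.
This gives x = 100 − 0.88y and y = 100 − 0.85x, where x and y are each side's share when it proposes.
Hence (1 − 0.88·0.85)x = 100(1 − 0.88), i.e. 0.252·x = 12.
x ≈ 47.6190; the author's share is 100 − x ≈ 52.3810.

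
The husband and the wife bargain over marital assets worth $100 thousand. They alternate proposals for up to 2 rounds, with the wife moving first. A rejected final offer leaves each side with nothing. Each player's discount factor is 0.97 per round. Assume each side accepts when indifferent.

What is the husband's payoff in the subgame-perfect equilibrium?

97

Round 2 (the husband proposes): rejection yields 0 for the wife; the husband offers 0 and keeps 100.
Round 1 (the wife proposes): the husband can get 100 next round, worth 0.97 × 100 = 97 now. The wife offers 97 and keeps 100 − 97 = 3.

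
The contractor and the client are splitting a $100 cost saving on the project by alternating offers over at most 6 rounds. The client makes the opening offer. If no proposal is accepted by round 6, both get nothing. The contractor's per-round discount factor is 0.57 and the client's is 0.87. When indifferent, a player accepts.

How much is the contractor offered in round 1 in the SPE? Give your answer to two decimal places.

25.10

Work backward from the last round.
Round 6 (the contractor proposes): the client will accept anything ≥ 0, so the contractor offers 0 and keeps 100.
Round 5 (the client proposes): the contractor can get 100 next round, worth 0.57 × 100 = 57 now, so the client offers 57, keeping 43.
Round 4 (the contractor proposes): the client can get 43 next round, worth 0.87 × 43 = 37.41 now. The contractor offers 37.41 and keeps 100 − 37.41 = 62.59.
Round 3 (the client proposes): the contractor can get 62.59 next round, worth 0.57 × 62.59 = 35.6763 now. The client offers 35.6763 and keeps 100 − 35.6763 = 64.3237.
Round 2 (the contractor proposes): the client can get 64.3237 next round, worth 0.87 × 64.3237 = 55.961619 now. The contractor offers 55.961619 and keeps 100 − 55.961619 = 44.038381.
Round 1 (the client proposes): the contractor can get 44.038381 next round, worth 0.57 × 44.038381 = 25.10187717 now. The client offers 25.10187717 and keeps 100 − 25.10187717 = 74.89812283.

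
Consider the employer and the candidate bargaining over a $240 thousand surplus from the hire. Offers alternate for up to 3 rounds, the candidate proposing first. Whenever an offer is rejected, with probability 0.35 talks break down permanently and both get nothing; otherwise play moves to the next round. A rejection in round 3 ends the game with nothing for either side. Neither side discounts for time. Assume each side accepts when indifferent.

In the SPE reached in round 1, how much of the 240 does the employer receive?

By backward induction:
Round 3 (the candidate proposes): the employer will accept anything ≥ 0, so the candidate offers 0 and keeps 240.
Round 2 (the employer proposes): rejecting gives the candidate an expected 0.65 × 240 = 156; the employer offers that and keeps 84.
Round 1 (the candidate proposes): rejecting gives the employer an expected 0.65 × 84 = 54.6. The candidate offers 54.6 and keeps 240 − 54.6 = 185.4.

54.6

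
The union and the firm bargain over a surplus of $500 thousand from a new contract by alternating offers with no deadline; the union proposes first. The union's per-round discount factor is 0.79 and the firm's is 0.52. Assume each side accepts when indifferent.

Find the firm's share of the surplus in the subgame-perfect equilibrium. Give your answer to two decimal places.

92.67

In a stationary SPE each proposer offers the other exactly their discounted continuation value.
If the union keeps x when proposing and the firm keeps y when proposing, then x = 500 − 0.52y and y = 500 − 0.79x.
Solving: x = 500(1 − 0.52) / (1 − 0.79·0.52) = 240 / 0.5892 ≈ 407.3320.
The firm gets 500 − 407.3320 ≈ 92.6680.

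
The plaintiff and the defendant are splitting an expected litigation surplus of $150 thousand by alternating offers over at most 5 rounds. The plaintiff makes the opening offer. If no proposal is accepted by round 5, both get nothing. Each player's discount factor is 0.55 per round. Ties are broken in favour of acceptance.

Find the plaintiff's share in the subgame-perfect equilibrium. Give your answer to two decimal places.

Round 5 (the plaintiff proposes): the defendant will accept anything ≥ 0, so the plaintiff offers 0 and keeps 150.
Round 4 (the defendant proposes): the plaintiff can get 150 next round, worth 0.55 × 150 = 82.5 now, so the defendant offers 82.5, keeping 67.5.
Round 3 (the plaintiff proposes): the defendant can get 67.5 next round, worth 0.55 × 67.5 = 37.125 now. The plaintiff offers 37.125 and keeps 150 − 37.125 = 112.875.
Round 2 (the defendant proposes): the plaintiff can get 112.875 next round, worth 0.55 × 112.875 = 62.08125 now, so the defendant offers 62.08125, keeping 87.91875.
Round 1 (the plaintiff proposes): the defendant can get 87.91875 next round, worth 0.55 × 87.91875 = 48.3553125 now, so the plaintiff offers 48.3553125, keeping 101.6446875.

101.64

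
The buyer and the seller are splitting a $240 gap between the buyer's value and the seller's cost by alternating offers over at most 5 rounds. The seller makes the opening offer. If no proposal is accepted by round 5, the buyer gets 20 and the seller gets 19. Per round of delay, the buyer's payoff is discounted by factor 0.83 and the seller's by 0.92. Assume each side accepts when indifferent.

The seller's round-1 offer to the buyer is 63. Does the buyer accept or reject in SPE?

Accept

Round 5 (the seller proposes): the buyer gets 20 if talks fail, so the seller offers 20 and keeps 220.
Round 4 (the buyer proposes): the seller can get 220 next round, worth 0.92 × 220 = 202.4 now; the buyer offers that and keeps 37.6.
Round 3 (the seller proposes): the buyer can get 37.6 next round, worth 0.83 × 37.6 = 31.208 now; the seller offers that and keeps 208.792.
Round 2 (the buyer proposes): the seller can get 208.792 next round, worth 0.92 × 208.792 = 192.08864 now; the buyer offers that and keeps 47.91136.
So by rejecting in round 1, the buyer gets 47.91136 next round, worth 0.83 × 47.91136 = 39.7664288 now.
Offer 63 ≥ 39.7664288, so the buyer accepts.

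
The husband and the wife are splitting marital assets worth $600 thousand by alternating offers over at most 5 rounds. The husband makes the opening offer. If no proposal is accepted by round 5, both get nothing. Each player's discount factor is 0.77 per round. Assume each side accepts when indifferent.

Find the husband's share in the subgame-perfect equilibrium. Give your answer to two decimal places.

430.74

Round 5 (the husband proposes): the wife will accept anything ≥ 0, so the husband offers 0 and keeps 600.
Round 4 (the wife proposes): the husband can get 600 next round, worth 0.77 × 600 = 462 now, so the wife offers 462, keeping 138.
Round 3 (the husband proposes): the wife can get 138 next round, worth 0.77 × 138 = 106.26 now, so the husband offers 106.26, keeping 493.74.
Round 2 (the wife proposes): the husband can get 493.74 next round, worth 0.77 × 493.74 = 380.1798 now. The wife offers 380.1798 and keeps 600 − 380.1798 = 219.8202.
Round 1 (the husband proposes): the wife can get 219.8202 next round, worth 0.77 × 219.8202 = 169.261554 now. The husband offers 169.261554 and keeps 600 − 169.261554 = 430.738446.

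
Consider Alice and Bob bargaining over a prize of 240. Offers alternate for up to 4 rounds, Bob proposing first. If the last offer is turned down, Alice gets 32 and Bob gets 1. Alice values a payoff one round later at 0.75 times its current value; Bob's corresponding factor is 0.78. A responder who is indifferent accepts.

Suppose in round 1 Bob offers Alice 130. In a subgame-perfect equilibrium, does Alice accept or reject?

Reject

Round 4 (Alice proposes): Bob gets 1 if talks fail, so Alice offers 1 and keeps 239.
Round 3 (Bob proposes): Alice can get 239 next round, worth 0.75 × 239 = 179.25 now, so Bob offers 179.25, keeping 60.75.
Round 2 (Alice proposes): Bob can get 60.75 next round, worth 0.78 × 60.75 = 47.385 now, so Alice offers 47.385, keeping 192.615.
So by rejecting in round 1, Alice gets 192.615 next round, worth 0.75 × 192.615 = 144.46125 now.
Offer 130 < 144.46125, so Alice rejects.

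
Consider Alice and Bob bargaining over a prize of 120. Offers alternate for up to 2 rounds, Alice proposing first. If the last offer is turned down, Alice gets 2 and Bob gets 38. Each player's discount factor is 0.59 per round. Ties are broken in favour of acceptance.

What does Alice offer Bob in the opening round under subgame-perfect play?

69.62

Round 2 (Bob proposes): Alice gets 2 if talks fail, so Bob offers 2 and keeps 118.
Round 1 (Alice proposes): Bob can get 118 next round, worth 0.59 × 118 = 69.62 now. Alice offers 69.62 and keeps 120 − 69.62 = 50.38.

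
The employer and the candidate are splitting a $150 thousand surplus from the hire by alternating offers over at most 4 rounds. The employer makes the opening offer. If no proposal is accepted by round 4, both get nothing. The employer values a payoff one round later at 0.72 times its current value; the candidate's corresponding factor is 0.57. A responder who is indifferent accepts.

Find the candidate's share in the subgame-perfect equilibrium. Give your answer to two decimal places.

By backward induction:
Round 4 (the candidate proposes): the employer will accept anything ≥ 0, so the candidate offers 0 and keeps 150.
Round 3 (the employer proposes): the candidate can get 150 next round, worth 0.57 × 150 = 85.5 now; the employer offers that and keeps 64.5.
Round 2 (the candidate proposes): the employer can get 64.5 next round, worth 0.72 × 64.5 = 46.44 now. The candidate offers 46.44 and keeps 150 − 46.44 = 103.56.
Round 1 (the employer proposes): the candidate can get 103.56 next round, worth 0.57 × 103.56 = 59.0292 now. The employer offers 59.0292 and keeps 150 − 59.0292 = 90.9708.

59.03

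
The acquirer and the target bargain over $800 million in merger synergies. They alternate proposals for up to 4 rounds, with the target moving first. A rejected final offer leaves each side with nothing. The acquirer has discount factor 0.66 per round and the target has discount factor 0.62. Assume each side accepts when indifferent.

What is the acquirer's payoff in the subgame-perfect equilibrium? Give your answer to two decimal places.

Round 4 (the acquirer proposes): rejection yields 0 for the target; the acquirer offers 0 and keeps 800.
Round 3 (the target proposes): the acquirer can get 800 next round, worth 0.66 × 800 = 528 now; the target offers that and keeps 272.
Round 2 (the acquirer proposes): the target can get 272 next round, worth 0.62 × 272 = 168.64 now; the acquirer offers that and keeps 631.36.
Round 1 (the target proposes): the acquirer can get 631.36 next round, worth 0.66 × 631.36 = 416.6976 now; the target offers that and keeps 383.3024.

416.70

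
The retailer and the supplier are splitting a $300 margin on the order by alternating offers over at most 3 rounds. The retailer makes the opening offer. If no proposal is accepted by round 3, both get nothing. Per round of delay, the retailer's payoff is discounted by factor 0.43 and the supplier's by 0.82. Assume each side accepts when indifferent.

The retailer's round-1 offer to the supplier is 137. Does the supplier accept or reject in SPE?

Round 3 (the retailer proposes): rejection yields 0 for the supplier; the retailer offers 0 and keeps 300.
Round 2 (the supplier proposes): the retailer can get 300 next round, worth 0.43 × 300 = 129 now, so the supplier offers 129, keeping 171.
So by rejecting in round 1, the supplier gets 171 next round, worth 0.82 × 171 = 140.22 now.
Offer 137 < 140.22, so the supplier rejects.

Reject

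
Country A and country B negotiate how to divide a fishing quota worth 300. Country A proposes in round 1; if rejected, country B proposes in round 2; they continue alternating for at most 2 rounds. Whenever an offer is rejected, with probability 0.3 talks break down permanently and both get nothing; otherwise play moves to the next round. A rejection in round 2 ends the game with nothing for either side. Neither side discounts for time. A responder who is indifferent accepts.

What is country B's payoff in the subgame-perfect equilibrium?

By backward induction:
Round 2 (country B proposes): rejection yields 0 for country A; country B offers 0 and keeps 300.
Round 1 (country A proposes): rejecting gives country B an expected 0.7 × 300 = 210. Country A offers 210 and keeps 300 − 210 = 90.

210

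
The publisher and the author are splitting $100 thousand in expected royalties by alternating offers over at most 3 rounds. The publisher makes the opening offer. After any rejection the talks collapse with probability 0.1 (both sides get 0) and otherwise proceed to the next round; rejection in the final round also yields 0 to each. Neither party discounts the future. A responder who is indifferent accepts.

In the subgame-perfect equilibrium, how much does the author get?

9

Round 3 (the publisher proposes): rejection yields 0 for the author; the publisher offers 0 and keeps 100.
Round 2 (the author proposes): rejecting gives the publisher an expected 0.9 × 100 = 90, so the author offers 90, keeping 10.
Round 1 (the publisher proposes): rejecting gives the author an expected 0.9 × 10 = 9; the publisher offers that and keeps 91.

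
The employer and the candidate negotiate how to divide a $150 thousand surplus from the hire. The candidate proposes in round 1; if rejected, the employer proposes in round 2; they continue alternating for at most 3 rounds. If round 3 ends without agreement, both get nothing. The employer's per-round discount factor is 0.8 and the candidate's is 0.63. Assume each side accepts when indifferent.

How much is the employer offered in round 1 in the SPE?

By backward induction:
Round 3 (the candidate proposes): rejection yields 0 for the employer; the candidate offers 0 and keeps 150.
Round 2 (the employer proposes): the candidate can get 150 next round, worth 0.63 × 150 = 94.5 now; the employer offers that and keeps 55.5.
Round 1 (the candidate proposes): the employer can get 55.5 next round, worth 0.8 × 55.5 = 44.4 now; the candidate offers that and keeps 105.6.

44.4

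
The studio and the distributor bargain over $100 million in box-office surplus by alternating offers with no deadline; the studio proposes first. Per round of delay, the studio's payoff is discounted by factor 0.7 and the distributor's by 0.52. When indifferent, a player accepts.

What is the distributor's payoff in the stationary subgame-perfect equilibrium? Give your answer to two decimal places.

24.53

Let x be the studio's share when the studio proposes and y be the distributor's share when the distributor proposes.
The distributor accepts iff offered ≥ 0.52·y, so x = 100 − 0.52y. Symmetrically y = 100 − 0.7x.
Substituting: x = 100 − 0.52(100 − 0.7x), giving x(1 − 0.7·0.52) = 100(1 − 0.52).
So x = 100 × 0.48 / 0.636 ≈ 75.4717, and the distributor receives 100 − x ≈ 24.5283.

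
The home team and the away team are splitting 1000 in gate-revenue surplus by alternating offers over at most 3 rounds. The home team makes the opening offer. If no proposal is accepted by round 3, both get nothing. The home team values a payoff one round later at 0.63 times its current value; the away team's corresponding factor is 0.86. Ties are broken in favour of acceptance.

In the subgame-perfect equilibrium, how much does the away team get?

318.2

By backward induction:
Round 3 (the home team proposes): the away team will accept anything ≥ 0, so the home team offers 0 and keeps 1000.
Round 2 (the away team proposes): the home team can get 1000 next round, worth 0.63 × 1000 = 630 now. The away team offers 630 and keeps 1000 − 630 = 370.
Round 1 (the home team proposes): the away team can get 370 next round, worth 0.86 × 370 = 318.2 now, so the home team offers 318.2, keeping 681.8.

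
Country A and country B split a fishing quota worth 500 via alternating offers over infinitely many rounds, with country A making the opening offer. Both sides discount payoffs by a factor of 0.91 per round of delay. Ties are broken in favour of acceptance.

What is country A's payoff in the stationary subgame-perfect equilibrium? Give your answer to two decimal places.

261.78

Let x be country A's share when country A proposes and y be country B's share when country B proposes.
Country B accepts iff offered ≥ 0.91·y, so x = 500 − 0.91y. Symmetrically y = 500 − 0.91x.
Substituting: x = 500 − 0.91(500 − 0.91x), giving x(1 − 0.91·0.91) = 500(1 − 0.91).
So x = 500 × 0.09 / 0.1719 ≈ 261.7801, and country B receives 500 − x ≈ 238.2199.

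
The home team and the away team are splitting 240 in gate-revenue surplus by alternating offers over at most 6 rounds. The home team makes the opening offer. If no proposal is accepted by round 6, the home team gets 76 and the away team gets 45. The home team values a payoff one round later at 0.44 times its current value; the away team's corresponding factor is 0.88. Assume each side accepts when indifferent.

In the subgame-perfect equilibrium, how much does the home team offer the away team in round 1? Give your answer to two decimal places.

Round 6 (the away team proposes): the home team gets 76 if talks fail, so the away team offers 76 and keeps 164.
Round 5 (the home team proposes): the away team can get 164 next round, worth 0.88 × 164 = 144.32 now; the home team offers that and keeps 95.68.
Round 4 (the away team proposes): the home team can get 95.68 next round, worth 0.44 × 95.68 = 42.0992 now; the away team offers that and keeps 197.9008.
Round 3 (the home team proposes): the away team can get 197.9008 next round, worth 0.88 × 197.9008 = 174.152704 now, so the home team offers 174.152704, keeping 65.847296.
Round 2 (the away team proposes): the home team can get 65.847296 next round, worth 0.44 × 65.847296 = 28.97281024 now, so the away team offers 28.97281024, keeping 211.02718976.
Round 1 (the home team proposes): the away team can get 211.02718976 next round, worth 0.88 × 211.02718976 = 185.7039269888 now. The home team offers 185.7039269888 and keeps 240 − 185.7039269888 = 54.2960730112.

185.70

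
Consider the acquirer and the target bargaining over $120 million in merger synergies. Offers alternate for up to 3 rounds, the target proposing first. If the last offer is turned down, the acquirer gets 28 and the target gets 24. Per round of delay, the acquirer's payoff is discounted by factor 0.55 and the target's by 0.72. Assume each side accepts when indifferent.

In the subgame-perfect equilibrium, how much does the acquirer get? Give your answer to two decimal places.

29.57

Round 3 (the target proposes): the acquirer gets 28 if talks fail, so the target offers 28 and keeps 92.
Round 2 (the acquirer proposes): the target can get 92 next round, worth 0.72 × 92 = 66.24 now. The acquirer offers 66.24 and keeps 120 − 66.24 = 53.76.
Round 1 (the target proposes): the acquirer can get 53.76 next round, worth 0.55 × 53.76 = 29.568 now; the target offers that and keeps 90.432.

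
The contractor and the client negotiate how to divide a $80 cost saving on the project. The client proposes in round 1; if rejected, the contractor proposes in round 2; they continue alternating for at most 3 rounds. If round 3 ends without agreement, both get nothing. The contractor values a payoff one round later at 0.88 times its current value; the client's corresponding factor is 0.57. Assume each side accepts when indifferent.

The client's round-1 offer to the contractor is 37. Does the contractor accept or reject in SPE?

Accept

Work out the contractor's continuation value if the offer is rejected.
Round 3 (the client proposes): rejection yields 0 for the contractor; the client offers 0 and keeps 80.
Round 2 (the contractor proposes): the client can get 80 next round, worth 0.57 × 80 = 45.6 now, so the contractor offers 45.6, keeping 34.4.
So by rejecting in round 1, the contractor gets 34.4 next round, worth 0.88 × 34.4 = 30.272 now.
Offer 37 ≥ 30.272, so the contractor accepts.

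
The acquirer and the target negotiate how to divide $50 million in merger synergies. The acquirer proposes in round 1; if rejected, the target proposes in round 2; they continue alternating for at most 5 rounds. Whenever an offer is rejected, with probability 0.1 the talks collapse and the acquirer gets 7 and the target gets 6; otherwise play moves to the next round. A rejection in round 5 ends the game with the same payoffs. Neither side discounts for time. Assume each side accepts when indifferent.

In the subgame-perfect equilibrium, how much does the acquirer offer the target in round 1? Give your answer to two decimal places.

12.03

By backward induction:
Round 5 (the acquirer proposes): the target gets 6 if talks fail, so the acquirer offers 6 and keeps 44.
Round 4 (the target proposes): rejecting gives the acquirer an expected 0.9 × 44 + 0.1 × 7 = 40.3; the target offers that and keeps 9.7.
Round 3 (the acquirer proposes): rejecting gives the target an expected 0.9 × 9.7 + 0.1 × 6 = 9.33; the acquirer offers that and keeps 40.67.
Round 2 (the target proposes): rejecting gives the acquirer an expected 0.9 × 40.67 + 0.1 × 7 = 37.303, so the target offers 37.303, keeping 12.697.
Round 1 (the acquirer proposes): rejecting gives the target an expected 0.9 × 12.697 + 0.1 × 6 = 12.0273; the acquirer offers that and keeps 37.9727.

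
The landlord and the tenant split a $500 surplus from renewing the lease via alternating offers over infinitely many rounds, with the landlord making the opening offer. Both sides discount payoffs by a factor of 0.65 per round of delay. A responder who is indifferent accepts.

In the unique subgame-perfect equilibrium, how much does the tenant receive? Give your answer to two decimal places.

In a stationary SPE each proposer offers the other exactly their discounted continuation value.
If the landlord keeps x when proposing and the tenant keeps y when proposing, then x = 500 − 0.65y and y = 500 − 0.65x.
Solving: x = 500(1 − 0.65) / (1 − 0.65·0.65) = 175 / 0.5775 ≈ 303.0303.
The tenant gets 500 − 303.0303 ≈ 196.9697.

196.97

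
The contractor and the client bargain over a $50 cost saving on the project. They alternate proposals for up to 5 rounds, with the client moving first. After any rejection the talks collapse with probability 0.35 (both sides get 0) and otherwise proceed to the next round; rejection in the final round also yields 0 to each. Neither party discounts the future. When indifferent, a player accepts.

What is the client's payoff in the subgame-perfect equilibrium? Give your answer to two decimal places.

33.82

By backward induction:
Round 5 (the client proposes): rejection yields 0 for the contractor; the client offers 0 and keeps 50.
Round 4 (the contractor proposes): rejecting gives the client an expected 0.65 × 50 = 32.5; the contractor offers that and keeps 17.5.
Round 3 (the client proposes): rejecting gives the contractor an expected 0.65 × 17.5 = 11.375. The client offers 11.375 and keeps 50 − 11.375 = 38.625.
Round 2 (the contractor proposes): rejecting gives the client an expected 0.65 × 38.625 = 25.10625; the contractor offers that and keeps 24.89375.
Round 1 (the client proposes): rejecting gives the contractor an expected 0.65 × 24.89375 = 16.1809375, so the client offers 16.1809375, keeping 33.8190625.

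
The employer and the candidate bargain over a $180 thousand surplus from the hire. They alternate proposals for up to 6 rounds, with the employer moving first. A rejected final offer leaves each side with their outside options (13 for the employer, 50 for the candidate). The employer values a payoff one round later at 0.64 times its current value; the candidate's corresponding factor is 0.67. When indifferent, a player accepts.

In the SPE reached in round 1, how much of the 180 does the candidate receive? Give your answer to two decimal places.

Round 6 (the candidate proposes): the employer gets 13 if talks fail, so the candidate offers 13 and keeps 167.
Round 5 (the employer proposes): the candidate can get 167 next round, worth 0.67 × 167 = 111.89 now; the employer offers that and keeps 68.11.
Round 4 (the candidate proposes): the employer can get 68.11 next round, worth 0.64 × 68.11 = 43.5904 now; the candidate offers that and keeps 136.4096.
Round 3 (the employer proposes): the candidate can get 136.4096 next round, worth 0.67 × 136.4096 = 91.394432 now; the employer offers that and keeps 88.605568.
Round 2 (the candidate proposes): the employer can get 88.605568 next round, worth 0.64 × 88.605568 = 56.70756352 now; the candidate offers that and keeps 123.29243648.
Round 1 (the employer proposes): the candidate can get 123.29243648 next round, worth 0.67 × 123.29243648 = 82.6059324416 now; the employer offers that and keeps 97.3940675584.

82.61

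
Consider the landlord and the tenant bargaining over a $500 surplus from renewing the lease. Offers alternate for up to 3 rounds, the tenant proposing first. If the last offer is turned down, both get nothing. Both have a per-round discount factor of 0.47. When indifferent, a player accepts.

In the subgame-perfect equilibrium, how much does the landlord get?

124.55

Solve by backward induction from round 3.
Round 3 (the tenant proposes): rejection yields 0 for the landlord; the tenant offers 0 and keeps 500.
Round 2 (the landlord proposes): the tenant can get 500 next round, worth 0.47 × 500 = 235 now. The landlord offers 235 and keeps 500 − 235 = 265.
Round 1 (the tenant proposes): the landlord can get 265 next round, worth 0.47 × 265 = 124.55 now. The tenant offers 124.55 and keeps 500 − 124.55 = 375.45.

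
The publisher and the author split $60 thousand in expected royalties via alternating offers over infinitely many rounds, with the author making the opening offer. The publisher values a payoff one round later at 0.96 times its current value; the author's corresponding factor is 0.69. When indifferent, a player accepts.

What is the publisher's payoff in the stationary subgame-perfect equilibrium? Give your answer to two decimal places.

Let x be the author's share when the author proposes and y be the publisher's share when the publisher proposes.
The publisher accepts iff offered ≥ 0.96·y, so x = 60 − 0.96y. Symmetrically y = 60 − 0.69x.
Substituting: x = 60 − 0.96(60 − 0.69x), giving x(1 − 0.69·0.96) = 60(1 − 0.96).
So x = 60 × 0.04 / 0.3376 ≈ 7.1090, and the publisher receives 60 − x ≈ 52.8910.

52.89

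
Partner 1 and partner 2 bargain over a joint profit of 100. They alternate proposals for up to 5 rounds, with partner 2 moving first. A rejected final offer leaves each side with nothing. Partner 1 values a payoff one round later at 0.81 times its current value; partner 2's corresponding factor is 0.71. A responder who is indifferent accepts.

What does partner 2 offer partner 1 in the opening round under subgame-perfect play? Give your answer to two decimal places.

37.00

Work backward from the last round.
Round 5 (partner 2 proposes): partner 1 will accept anything ≥ 0, so partner 2 offers 0 and keeps 100.
Round 4 (partner 1 proposes): partner 2 can get 100 next round, worth 0.71 × 100 = 71 now, so partner 1 offers 71, keeping 29.
Round 3 (partner 2 proposes): partner 1 can get 29 next round, worth 0.81 × 29 = 23.49 now. Partner 2 offers 23.49 and keeps 100 − 23.49 = 76.51.
Round 2 (partner 1 proposes): partner 2 can get 76.51 next round, worth 0.71 × 76.51 = 54.3221 now; partner 1 offers that and keeps 45.6779.
Round 1 (partner 2 proposes): partner 1 can get 45.6779 next round, worth 0.81 × 45.6779 = 36.999099 now, so partner 2 offers 36.999099, keeping 63.000901.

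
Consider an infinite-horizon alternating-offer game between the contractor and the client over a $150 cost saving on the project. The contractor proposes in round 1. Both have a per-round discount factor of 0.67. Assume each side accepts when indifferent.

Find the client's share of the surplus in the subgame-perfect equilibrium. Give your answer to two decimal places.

60.18

Let x be the contractor's share when the contractor proposes and y be the client's share when the client proposes.
The client accepts iff offered ≥ 0.67·y, so x = 150 − 0.67y. Symmetrically y = 150 − 0.67x.
Substituting: x = 150 − 0.67(150 − 0.67x), giving x(1 − 0.67·0.67) = 150(1 − 0.67).
So x = 150 × 0.33 / 0.5511 ≈ 89.8204, and the client receives 150 − x ≈ 60.1796.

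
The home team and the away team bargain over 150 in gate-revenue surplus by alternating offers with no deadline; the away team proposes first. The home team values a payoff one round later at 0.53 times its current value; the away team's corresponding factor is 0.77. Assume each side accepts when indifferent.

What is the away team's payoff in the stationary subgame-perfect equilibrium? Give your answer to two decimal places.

119.11

In a stationary SPE each proposer offers the other exactly their discounted continuation value.
If the away team keeps x when proposing and the home team keeps y when proposing, then x = 150 − 0.53y and y = 150 − 0.77x.
Solving: x = 150(1 − 0.53) / (1 − 0.77·0.53) = 70.5 / 0.5919 ≈ 119.1080.
The home team gets 150 − 119.1080 ≈ 30.8920.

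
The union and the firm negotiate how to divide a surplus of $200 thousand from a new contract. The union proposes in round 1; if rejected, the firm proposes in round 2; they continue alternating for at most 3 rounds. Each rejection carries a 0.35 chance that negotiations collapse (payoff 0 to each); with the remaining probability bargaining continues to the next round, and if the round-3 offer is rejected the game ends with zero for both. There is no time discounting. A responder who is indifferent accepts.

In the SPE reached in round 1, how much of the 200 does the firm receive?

45.5

Round 3 (the union proposes): the firm will accept anything ≥ 0, so the union offers 0 and keeps 200.
Round 2 (the firm proposes): rejecting gives the union an expected 0.65 × 200 = 130, so the firm offers 130, keeping 70.
Round 1 (the union proposes): rejecting gives the firm an expected 0.65 × 70 = 45.5; the union offers that and keeps 154.5.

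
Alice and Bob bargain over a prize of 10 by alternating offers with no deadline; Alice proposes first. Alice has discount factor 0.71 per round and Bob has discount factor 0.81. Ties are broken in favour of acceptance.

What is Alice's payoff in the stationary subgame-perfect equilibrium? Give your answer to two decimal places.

4.47

In a stationary SPE each proposer offers the other exactly their discounted continuation value.
If Alice keeps x when proposing and Bob keeps y when proposing, then x = 10 − 0.81y and y = 10 − 0.71x.
Solving: x = 10(1 − 0.81) / (1 − 0.71·0.81) = 1.9 / 0.4249 ≈ 4.4716.
Bob gets 10 − 4.4716 ≈ 5.5284.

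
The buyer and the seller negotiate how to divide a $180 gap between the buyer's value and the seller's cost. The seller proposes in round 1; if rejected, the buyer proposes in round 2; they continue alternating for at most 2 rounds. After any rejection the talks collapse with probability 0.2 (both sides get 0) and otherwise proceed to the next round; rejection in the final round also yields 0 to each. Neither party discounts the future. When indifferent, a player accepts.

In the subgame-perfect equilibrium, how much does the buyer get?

144

Round 2 (the buyer proposes): rejection yields 0 for the seller; the buyer offers 0 and keeps 180.
Round 1 (the seller proposes): rejecting gives the buyer an expected 0.8 × 180 = 144, so the seller offers 144, keeping 36.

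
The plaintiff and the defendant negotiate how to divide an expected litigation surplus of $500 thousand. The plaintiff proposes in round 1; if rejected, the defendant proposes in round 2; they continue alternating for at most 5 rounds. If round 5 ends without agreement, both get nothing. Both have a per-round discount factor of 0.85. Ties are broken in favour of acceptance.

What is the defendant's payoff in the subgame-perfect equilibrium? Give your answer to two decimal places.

109.81

Solve by backward induction from round 5.
Round 5 (the plaintiff proposes): the defendant will accept anything ≥ 0, so the plaintiff offers 0 and keeps 500.
Round 4 (the defendant proposes): the plaintiff can get 500 next round, worth 0.85 × 500 = 425 now; the defendant offers that and keeps 75.
Round 3 (the plaintiff proposes): the defendant can get 75 next round, worth 0.85 × 75 = 63.75 now. The plaintiff offers 63.75 and keeps 500 − 63.75 = 436.25.
Round 2 (the defendant proposes): the plaintiff can get 436.25 next round, worth 0.85 × 436.25 = 370.8125 now, so the defendant offers 370.8125, keeping 129.1875.
Round 1 (the plaintiff proposes): the defendant can get 129.1875 next round, worth 0.85 × 129.1875 = 109.809375 now; the plaintiff offers that and keeps 390.190625.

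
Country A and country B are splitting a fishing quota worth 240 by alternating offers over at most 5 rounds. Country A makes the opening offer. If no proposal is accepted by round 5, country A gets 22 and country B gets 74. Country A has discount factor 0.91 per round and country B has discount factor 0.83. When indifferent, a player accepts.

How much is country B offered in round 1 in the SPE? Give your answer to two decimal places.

By backward induction:
Round 5 (country A proposes): country B gets 74 if talks fail, so country A offers 74 and keeps 166.
Round 4 (country B proposes): country A can get 166 next round, worth 0.91 × 166 = 151.06 now, so country B offers 151.06, keeping 88.94.
Round 3 (country A proposes): country B can get 88.94 next round, worth 0.83 × 88.94 = 73.8202 now. Country A offers 73.8202 and keeps 240 − 73.8202 = 166.1798.
Round 2 (country B proposes): country A can get 166.1798 next round, worth 0.91 × 166.1798 = 151.223618 now; country B offers that and keeps 88.776382.
Round 1 (country A proposes): country B can get 88.776382 next round, worth 0.83 × 88.776382 = 73.68439706 now. Country A offers 73.68439706 and keeps 240 − 73.68439706 = 166.31560294.

73.68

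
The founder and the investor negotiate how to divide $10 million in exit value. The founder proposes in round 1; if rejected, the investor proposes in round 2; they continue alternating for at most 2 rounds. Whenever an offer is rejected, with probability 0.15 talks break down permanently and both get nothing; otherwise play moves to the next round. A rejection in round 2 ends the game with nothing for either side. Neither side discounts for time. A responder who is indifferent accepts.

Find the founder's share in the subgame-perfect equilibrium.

1.5

Round 2 (the investor proposes): rejection yields 0 for the founder; the investor offers 0 and keeps 10.
Round 1 (the founder proposes): rejecting gives the investor an expected 0.85 × 10 = 8.5; the founder offers that and keeps 1.5.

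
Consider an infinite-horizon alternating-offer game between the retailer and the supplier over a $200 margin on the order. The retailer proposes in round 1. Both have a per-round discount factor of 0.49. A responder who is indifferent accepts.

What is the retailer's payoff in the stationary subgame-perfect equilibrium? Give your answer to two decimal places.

Let x be the retailer's share when the retailer proposes and y be the supplier's share when the supplier proposes.
The supplier accepts iff offered ≥ 0.49·y, so x = 200 − 0.49y. Symmetrically y = 200 − 0.49x.
Substituting: x = 200 − 0.49(200 − 0.49x), giving x(1 − 0.49·0.49) = 200(1 − 0.49).
So x = 200 × 0.51 / 0.7599 ≈ 134.2282, and the supplier receives 200 − x ≈ 65.7718.

134.23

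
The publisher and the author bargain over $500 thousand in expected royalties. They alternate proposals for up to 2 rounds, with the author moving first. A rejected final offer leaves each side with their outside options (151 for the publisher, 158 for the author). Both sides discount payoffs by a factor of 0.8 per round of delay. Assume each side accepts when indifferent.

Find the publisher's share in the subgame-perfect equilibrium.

273.6

Round 2 (the publisher proposes): the author gets 158 if talks fail, so the publisher offers 158 and keeps 342.
Round 1 (the author proposes): the publisher can get 342 next round, worth 0.8 × 342 = 273.6 now. The author offers 273.6 and keeps 500 − 273.6 = 226.4.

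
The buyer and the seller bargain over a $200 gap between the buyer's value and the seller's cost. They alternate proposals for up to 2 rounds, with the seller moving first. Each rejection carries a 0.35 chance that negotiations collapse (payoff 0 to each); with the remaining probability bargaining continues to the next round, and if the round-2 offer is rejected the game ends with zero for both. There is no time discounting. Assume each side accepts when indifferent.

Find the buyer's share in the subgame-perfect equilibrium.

By backward induction:
Round 2 (the buyer proposes): rejection yields 0 for the seller; the buyer offers 0 and keeps 200.
Round 1 (the seller proposes): rejecting gives the buyer an expected 0.65 × 200 = 130; the seller offers that and keeps 70.

130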